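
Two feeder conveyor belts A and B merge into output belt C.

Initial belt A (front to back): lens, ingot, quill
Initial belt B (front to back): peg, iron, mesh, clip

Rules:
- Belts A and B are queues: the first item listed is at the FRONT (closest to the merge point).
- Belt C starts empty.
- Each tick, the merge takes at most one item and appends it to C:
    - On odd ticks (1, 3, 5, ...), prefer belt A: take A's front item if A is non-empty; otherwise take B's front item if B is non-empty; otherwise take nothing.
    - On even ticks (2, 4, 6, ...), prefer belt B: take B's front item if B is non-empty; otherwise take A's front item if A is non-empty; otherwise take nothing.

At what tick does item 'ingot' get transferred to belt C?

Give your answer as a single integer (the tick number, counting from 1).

Tick 1: prefer A, take lens from A; A=[ingot,quill] B=[peg,iron,mesh,clip] C=[lens]
Tick 2: prefer B, take peg from B; A=[ingot,quill] B=[iron,mesh,clip] C=[lens,peg]
Tick 3: prefer A, take ingot from A; A=[quill] B=[iron,mesh,clip] C=[lens,peg,ingot]

Answer: 3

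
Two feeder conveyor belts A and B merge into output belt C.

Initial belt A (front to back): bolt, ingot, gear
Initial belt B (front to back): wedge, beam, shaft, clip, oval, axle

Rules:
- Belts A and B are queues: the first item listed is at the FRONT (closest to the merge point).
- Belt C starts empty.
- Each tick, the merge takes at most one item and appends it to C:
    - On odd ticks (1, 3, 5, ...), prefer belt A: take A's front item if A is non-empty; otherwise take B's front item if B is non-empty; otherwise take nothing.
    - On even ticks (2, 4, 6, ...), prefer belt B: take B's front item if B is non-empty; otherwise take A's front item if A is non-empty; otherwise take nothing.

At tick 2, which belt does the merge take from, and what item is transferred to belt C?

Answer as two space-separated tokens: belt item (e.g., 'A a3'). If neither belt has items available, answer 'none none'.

Tick 1: prefer A, take bolt from A; A=[ingot,gear] B=[wedge,beam,shaft,clip,oval,axle] C=[bolt]
Tick 2: prefer B, take wedge from B; A=[ingot,gear] B=[beam,shaft,clip,oval,axle] C=[bolt,wedge]

Answer: B wedge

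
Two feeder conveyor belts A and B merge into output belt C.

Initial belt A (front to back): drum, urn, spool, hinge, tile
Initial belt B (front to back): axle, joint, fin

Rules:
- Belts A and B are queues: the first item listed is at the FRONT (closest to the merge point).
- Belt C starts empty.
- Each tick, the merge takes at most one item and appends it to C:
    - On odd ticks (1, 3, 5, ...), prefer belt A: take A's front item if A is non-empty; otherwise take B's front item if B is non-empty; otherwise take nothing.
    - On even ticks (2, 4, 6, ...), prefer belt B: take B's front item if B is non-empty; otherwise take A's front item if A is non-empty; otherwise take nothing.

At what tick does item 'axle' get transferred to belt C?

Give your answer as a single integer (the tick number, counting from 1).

Tick 1: prefer A, take drum from A; A=[urn,spool,hinge,tile] B=[axle,joint,fin] C=[drum]
Tick 2: prefer B, take axle from B; A=[urn,spool,hinge,tile] B=[joint,fin] C=[drum,axle]

Answer: 2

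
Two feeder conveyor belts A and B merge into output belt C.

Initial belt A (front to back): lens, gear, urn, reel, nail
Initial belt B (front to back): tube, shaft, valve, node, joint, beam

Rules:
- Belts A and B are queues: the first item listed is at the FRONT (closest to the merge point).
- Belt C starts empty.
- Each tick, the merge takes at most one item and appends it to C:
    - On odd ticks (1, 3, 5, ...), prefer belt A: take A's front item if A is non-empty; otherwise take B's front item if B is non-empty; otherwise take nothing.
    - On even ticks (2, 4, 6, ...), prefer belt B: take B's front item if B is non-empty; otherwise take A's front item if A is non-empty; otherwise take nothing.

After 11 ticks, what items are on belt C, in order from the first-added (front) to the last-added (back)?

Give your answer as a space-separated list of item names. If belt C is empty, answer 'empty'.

Answer: lens tube gear shaft urn valve reel node nail joint beam

Derivation:
Tick 1: prefer A, take lens from A; A=[gear,urn,reel,nail] B=[tube,shaft,valve,node,joint,beam] C=[lens]
Tick 2: prefer B, take tube from B; A=[gear,urn,reel,nail] B=[shaft,valve,node,joint,beam] C=[lens,tube]
Tick 3: prefer A, take gear from A; A=[urn,reel,nail] B=[shaft,valve,node,joint,beam] C=[lens,tube,gear]
Tick 4: prefer B, take shaft from B; A=[urn,reel,nail] B=[valve,node,joint,beam] C=[lens,tube,gear,shaft]
Tick 5: prefer A, take urn from A; A=[reel,nail] B=[valve,node,joint,beam] C=[lens,tube,gear,shaft,urn]
Tick 6: prefer B, take valve from B; A=[reel,nail] B=[node,joint,beam] C=[lens,tube,gear,shaft,urn,valve]
Tick 7: prefer A, take reel from A; A=[nail] B=[node,joint,beam] C=[lens,tube,gear,shaft,urn,valve,reel]
Tick 8: prefer B, take node from B; A=[nail] B=[joint,beam] C=[lens,tube,gear,shaft,urn,valve,reel,node]
Tick 9: prefer A, take nail from A; A=[-] B=[joint,beam] C=[lens,tube,gear,shaft,urn,valve,reel,node,nail]
Tick 10: prefer B, take joint from B; A=[-] B=[beam] C=[lens,tube,gear,shaft,urn,valve,reel,node,nail,joint]
Tick 11: prefer A, take beam from B; A=[-] B=[-] C=[lens,tube,gear,shaft,urn,valve,reel,node,nail,joint,beam]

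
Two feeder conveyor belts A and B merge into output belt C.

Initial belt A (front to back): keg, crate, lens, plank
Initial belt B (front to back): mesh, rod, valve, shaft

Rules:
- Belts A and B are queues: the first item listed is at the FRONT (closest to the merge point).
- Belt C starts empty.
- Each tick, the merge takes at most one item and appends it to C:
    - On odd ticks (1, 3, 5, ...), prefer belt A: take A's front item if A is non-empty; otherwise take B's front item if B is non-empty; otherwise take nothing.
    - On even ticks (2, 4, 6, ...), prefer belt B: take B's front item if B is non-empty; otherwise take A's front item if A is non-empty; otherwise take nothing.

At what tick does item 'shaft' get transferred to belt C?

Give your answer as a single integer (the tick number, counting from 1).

Tick 1: prefer A, take keg from A; A=[crate,lens,plank] B=[mesh,rod,valve,shaft] C=[keg]
Tick 2: prefer B, take mesh from B; A=[crate,lens,plank] B=[rod,valve,shaft] C=[keg,mesh]
Tick 3: prefer A, take crate from A; A=[lens,plank] B=[rod,valve,shaft] C=[keg,mesh,crate]
Tick 4: prefer B, take rod from B; A=[lens,plank] B=[valve,shaft] C=[keg,mesh,crate,rod]
Tick 5: prefer A, take lens from A; A=[plank] B=[valve,shaft] C=[keg,mesh,crate,rod,lens]
Tick 6: prefer B, take valve from B; A=[plank] B=[shaft] C=[keg,mesh,crate,rod,lens,valve]
Tick 7: prefer A, take plank from A; A=[-] B=[shaft] C=[keg,mesh,crate,rod,lens,valve,plank]
Tick 8: prefer B, take shaft from B; A=[-] B=[-] C=[keg,mesh,crate,rod,lens,valve,plank,shaft]

Answer: 8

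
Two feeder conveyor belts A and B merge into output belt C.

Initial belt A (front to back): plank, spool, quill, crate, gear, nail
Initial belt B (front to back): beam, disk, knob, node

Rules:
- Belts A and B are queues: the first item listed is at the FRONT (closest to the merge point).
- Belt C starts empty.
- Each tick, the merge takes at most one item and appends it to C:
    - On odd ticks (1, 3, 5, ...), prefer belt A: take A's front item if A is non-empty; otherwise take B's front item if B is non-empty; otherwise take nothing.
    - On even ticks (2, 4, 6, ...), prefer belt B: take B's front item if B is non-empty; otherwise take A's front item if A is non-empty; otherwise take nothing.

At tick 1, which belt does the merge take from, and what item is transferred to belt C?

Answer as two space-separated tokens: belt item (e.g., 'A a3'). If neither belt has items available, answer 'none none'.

Tick 1: prefer A, take plank from A; A=[spool,quill,crate,gear,nail] B=[beam,disk,knob,node] C=[plank]

Answer: A plank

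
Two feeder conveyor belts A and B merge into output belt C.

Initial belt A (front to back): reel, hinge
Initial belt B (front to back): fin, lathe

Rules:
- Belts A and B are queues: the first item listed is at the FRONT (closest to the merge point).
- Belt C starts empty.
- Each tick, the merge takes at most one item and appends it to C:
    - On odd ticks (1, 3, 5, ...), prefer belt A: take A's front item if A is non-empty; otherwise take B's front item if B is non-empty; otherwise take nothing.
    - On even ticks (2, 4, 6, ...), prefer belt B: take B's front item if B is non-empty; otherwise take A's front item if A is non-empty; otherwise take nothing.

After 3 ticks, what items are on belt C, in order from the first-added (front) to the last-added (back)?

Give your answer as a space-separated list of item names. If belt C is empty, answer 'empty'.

Tick 1: prefer A, take reel from A; A=[hinge] B=[fin,lathe] C=[reel]
Tick 2: prefer B, take fin from B; A=[hinge] B=[lathe] C=[reel,fin]
Tick 3: prefer A, take hinge from A; A=[-] B=[lathe] C=[reel,fin,hinge]

Answer: reel fin hinge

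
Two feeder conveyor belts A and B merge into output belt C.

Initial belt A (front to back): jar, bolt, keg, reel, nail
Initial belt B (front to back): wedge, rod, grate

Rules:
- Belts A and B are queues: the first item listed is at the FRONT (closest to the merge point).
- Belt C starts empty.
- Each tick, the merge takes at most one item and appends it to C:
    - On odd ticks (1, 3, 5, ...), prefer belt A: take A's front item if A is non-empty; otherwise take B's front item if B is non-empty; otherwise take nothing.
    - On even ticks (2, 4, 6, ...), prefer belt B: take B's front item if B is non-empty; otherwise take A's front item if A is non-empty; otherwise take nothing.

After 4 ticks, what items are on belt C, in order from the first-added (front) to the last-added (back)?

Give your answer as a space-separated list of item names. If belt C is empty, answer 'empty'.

Tick 1: prefer A, take jar from A; A=[bolt,keg,reel,nail] B=[wedge,rod,grate] C=[jar]
Tick 2: prefer B, take wedge from B; A=[bolt,keg,reel,nail] B=[rod,grate] C=[jar,wedge]
Tick 3: prefer A, take bolt from A; A=[keg,reel,nail] B=[rod,grate] C=[jar,wedge,bolt]
Tick 4: prefer B, take rod from B; A=[keg,reel,nail] B=[grate] C=[jar,wedge,bolt,rod]

Answer: jar wedge bolt rod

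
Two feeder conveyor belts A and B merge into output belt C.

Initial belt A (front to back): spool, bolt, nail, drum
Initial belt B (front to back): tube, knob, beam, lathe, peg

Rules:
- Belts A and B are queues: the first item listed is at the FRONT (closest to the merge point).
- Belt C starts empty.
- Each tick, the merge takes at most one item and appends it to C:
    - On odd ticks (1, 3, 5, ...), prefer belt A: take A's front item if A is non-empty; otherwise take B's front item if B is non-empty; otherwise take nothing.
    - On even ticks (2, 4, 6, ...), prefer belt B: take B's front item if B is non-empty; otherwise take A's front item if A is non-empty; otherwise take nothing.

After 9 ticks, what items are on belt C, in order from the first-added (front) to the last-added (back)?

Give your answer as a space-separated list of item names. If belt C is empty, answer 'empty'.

Answer: spool tube bolt knob nail beam drum lathe peg

Derivation:
Tick 1: prefer A, take spool from A; A=[bolt,nail,drum] B=[tube,knob,beam,lathe,peg] C=[spool]
Tick 2: prefer B, take tube from B; A=[bolt,nail,drum] B=[knob,beam,lathe,peg] C=[spool,tube]
Tick 3: prefer A, take bolt from A; A=[nail,drum] B=[knob,beam,lathe,peg] C=[spool,tube,bolt]
Tick 4: prefer B, take knob from B; A=[nail,drum] B=[beam,lathe,peg] C=[spool,tube,bolt,knob]
Tick 5: prefer A, take nail from A; A=[drum] B=[beam,lathe,peg] C=[spool,tube,bolt,knob,nail]
Tick 6: prefer B, take beam from B; A=[drum] B=[lathe,peg] C=[spool,tube,bolt,knob,nail,beam]
Tick 7: prefer A, take drum from A; A=[-] B=[lathe,peg] C=[spool,tube,bolt,knob,nail,beam,drum]
Tick 8: prefer B, take lathe from B; A=[-] B=[peg] C=[spool,tube,bolt,knob,nail,beam,drum,lathe]
Tick 9: prefer A, take peg from B; A=[-] B=[-] C=[spool,tube,bolt,knob,nail,beam,drum,lathe,peg]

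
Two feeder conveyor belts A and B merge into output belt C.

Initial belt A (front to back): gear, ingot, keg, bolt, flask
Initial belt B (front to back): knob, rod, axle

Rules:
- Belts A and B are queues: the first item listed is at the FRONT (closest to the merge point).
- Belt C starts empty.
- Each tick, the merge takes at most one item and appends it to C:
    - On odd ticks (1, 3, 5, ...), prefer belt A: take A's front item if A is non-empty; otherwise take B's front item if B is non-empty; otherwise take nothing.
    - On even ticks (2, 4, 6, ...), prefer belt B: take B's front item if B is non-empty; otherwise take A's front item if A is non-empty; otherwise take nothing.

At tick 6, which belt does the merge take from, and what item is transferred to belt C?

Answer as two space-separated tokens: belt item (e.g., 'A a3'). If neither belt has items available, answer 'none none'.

Tick 1: prefer A, take gear from A; A=[ingot,keg,bolt,flask] B=[knob,rod,axle] C=[gear]
Tick 2: prefer B, take knob from B; A=[ingot,keg,bolt,flask] B=[rod,axle] C=[gear,knob]
Tick 3: prefer A, take ingot from A; A=[keg,bolt,flask] B=[rod,axle] C=[gear,knob,ingot]
Tick 4: prefer B, take rod from B; A=[keg,bolt,flask] B=[axle] C=[gear,knob,ingot,rod]
Tick 5: prefer A, take keg from A; A=[bolt,flask] B=[axle] C=[gear,knob,ingot,rod,keg]
Tick 6: prefer B, take axle from B; A=[bolt,flask] B=[-] C=[gear,knob,ingot,rod,keg,axle]

Answer: B axle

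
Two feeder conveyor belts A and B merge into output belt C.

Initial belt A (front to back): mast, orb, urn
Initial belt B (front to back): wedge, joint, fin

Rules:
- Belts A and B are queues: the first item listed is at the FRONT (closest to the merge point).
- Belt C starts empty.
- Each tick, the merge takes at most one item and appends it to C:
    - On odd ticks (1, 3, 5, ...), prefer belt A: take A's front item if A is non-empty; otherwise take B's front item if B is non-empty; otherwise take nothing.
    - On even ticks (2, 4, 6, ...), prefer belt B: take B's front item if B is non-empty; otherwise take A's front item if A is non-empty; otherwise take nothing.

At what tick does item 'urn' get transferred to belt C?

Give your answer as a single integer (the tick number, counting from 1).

Answer: 5

Derivation:
Tick 1: prefer A, take mast from A; A=[orb,urn] B=[wedge,joint,fin] C=[mast]
Tick 2: prefer B, take wedge from B; A=[orb,urn] B=[joint,fin] C=[mast,wedge]
Tick 3: prefer A, take orb from A; A=[urn] B=[joint,fin] C=[mast,wedge,orb]
Tick 4: prefer B, take joint from B; A=[urn] B=[fin] C=[mast,wedge,orb,joint]
Tick 5: prefer A, take urn from A; A=[-] B=[fin] C=[mast,wedge,orb,joint,urn]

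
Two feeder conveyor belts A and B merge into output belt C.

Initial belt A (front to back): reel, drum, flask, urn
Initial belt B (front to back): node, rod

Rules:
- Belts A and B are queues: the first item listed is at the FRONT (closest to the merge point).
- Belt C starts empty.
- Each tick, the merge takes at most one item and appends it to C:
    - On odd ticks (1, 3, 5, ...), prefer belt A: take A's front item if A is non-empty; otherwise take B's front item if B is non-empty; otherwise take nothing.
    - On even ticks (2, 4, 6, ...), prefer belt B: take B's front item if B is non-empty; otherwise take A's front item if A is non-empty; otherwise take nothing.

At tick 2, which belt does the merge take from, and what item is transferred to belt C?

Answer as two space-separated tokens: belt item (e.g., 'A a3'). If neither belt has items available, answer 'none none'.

Answer: B node

Derivation:
Tick 1: prefer A, take reel from A; A=[drum,flask,urn] B=[node,rod] C=[reel]
Tick 2: prefer B, take node from B; A=[drum,flask,urn] B=[rod] C=[reel,node]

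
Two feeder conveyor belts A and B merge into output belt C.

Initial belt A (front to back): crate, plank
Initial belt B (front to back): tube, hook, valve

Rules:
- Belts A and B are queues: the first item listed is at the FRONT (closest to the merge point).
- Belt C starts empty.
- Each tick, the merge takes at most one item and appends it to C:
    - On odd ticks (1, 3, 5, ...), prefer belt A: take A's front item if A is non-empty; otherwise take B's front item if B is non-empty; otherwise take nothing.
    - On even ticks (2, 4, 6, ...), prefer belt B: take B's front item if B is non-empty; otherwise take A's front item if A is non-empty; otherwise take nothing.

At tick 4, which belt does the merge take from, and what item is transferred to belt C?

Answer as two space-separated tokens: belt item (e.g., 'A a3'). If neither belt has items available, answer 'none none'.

Answer: B hook

Derivation:
Tick 1: prefer A, take crate from A; A=[plank] B=[tube,hook,valve] C=[crate]
Tick 2: prefer B, take tube from B; A=[plank] B=[hook,valve] C=[crate,tube]
Tick 3: prefer A, take plank from A; A=[-] B=[hook,valve] C=[crate,tube,plank]
Tick 4: prefer B, take hook from B; A=[-] B=[valve] C=[crate,tube,plank,hook]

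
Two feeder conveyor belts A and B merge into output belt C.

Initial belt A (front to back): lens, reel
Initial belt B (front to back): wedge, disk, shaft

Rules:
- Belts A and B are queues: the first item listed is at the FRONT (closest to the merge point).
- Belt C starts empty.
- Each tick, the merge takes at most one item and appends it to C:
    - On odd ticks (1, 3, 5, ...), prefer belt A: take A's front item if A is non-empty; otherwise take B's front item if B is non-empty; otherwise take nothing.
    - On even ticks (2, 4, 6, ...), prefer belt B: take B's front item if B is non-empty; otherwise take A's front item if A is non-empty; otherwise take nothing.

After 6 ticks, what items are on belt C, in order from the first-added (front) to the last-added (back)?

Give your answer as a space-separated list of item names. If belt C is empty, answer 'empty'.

Answer: lens wedge reel disk shaft

Derivation:
Tick 1: prefer A, take lens from A; A=[reel] B=[wedge,disk,shaft] C=[lens]
Tick 2: prefer B, take wedge from B; A=[reel] B=[disk,shaft] C=[lens,wedge]
Tick 3: prefer A, take reel from A; A=[-] B=[disk,shaft] C=[lens,wedge,reel]
Tick 4: prefer B, take disk from B; A=[-] B=[shaft] C=[lens,wedge,reel,disk]
Tick 5: prefer A, take shaft from B; A=[-] B=[-] C=[lens,wedge,reel,disk,shaft]
Tick 6: prefer B, both empty, nothing taken; A=[-] B=[-] C=[lens,wedge,reel,disk,shaft]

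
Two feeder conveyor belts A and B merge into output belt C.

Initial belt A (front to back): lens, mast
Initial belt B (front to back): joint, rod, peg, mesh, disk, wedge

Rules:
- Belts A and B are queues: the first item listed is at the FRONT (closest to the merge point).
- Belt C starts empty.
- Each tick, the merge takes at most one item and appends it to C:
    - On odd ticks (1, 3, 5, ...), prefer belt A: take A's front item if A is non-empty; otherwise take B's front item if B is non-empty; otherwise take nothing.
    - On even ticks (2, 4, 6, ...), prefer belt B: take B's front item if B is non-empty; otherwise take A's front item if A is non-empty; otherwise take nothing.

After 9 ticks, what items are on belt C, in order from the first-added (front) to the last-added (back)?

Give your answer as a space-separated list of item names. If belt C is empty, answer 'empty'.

Tick 1: prefer A, take lens from A; A=[mast] B=[joint,rod,peg,mesh,disk,wedge] C=[lens]
Tick 2: prefer B, take joint from B; A=[mast] B=[rod,peg,mesh,disk,wedge] C=[lens,joint]
Tick 3: prefer A, take mast from A; A=[-] B=[rod,peg,mesh,disk,wedge] C=[lens,joint,mast]
Tick 4: prefer B, take rod from B; A=[-] B=[peg,mesh,disk,wedge] C=[lens,joint,mast,rod]
Tick 5: prefer A, take peg from B; A=[-] B=[mesh,disk,wedge] C=[lens,joint,mast,rod,peg]
Tick 6: prefer B, take mesh from B; A=[-] B=[disk,wedge] C=[lens,joint,mast,rod,peg,mesh]
Tick 7: prefer A, take disk from B; A=[-] B=[wedge] C=[lens,joint,mast,rod,peg,mesh,disk]
Tick 8: prefer B, take wedge from B; A=[-] B=[-] C=[lens,joint,mast,rod,peg,mesh,disk,wedge]
Tick 9: prefer A, both empty, nothing taken; A=[-] B=[-] C=[lens,joint,mast,rod,peg,mesh,disk,wedge]

Answer: lens joint mast rod peg mesh disk wedge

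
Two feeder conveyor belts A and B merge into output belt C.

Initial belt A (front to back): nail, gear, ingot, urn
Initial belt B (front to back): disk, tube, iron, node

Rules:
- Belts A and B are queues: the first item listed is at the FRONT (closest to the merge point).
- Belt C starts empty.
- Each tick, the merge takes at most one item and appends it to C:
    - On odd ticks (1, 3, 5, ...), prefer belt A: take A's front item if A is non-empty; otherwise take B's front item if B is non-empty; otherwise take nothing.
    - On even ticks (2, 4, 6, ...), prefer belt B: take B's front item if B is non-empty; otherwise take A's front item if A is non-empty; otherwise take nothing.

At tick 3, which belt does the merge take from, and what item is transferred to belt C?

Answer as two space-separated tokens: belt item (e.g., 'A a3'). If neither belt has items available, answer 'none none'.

Answer: A gear

Derivation:
Tick 1: prefer A, take nail from A; A=[gear,ingot,urn] B=[disk,tube,iron,node] C=[nail]
Tick 2: prefer B, take disk from B; A=[gear,ingot,urn] B=[tube,iron,node] C=[nail,disk]
Tick 3: prefer A, take gear from A; A=[ingot,urn] B=[tube,iron,node] C=[nail,disk,gear]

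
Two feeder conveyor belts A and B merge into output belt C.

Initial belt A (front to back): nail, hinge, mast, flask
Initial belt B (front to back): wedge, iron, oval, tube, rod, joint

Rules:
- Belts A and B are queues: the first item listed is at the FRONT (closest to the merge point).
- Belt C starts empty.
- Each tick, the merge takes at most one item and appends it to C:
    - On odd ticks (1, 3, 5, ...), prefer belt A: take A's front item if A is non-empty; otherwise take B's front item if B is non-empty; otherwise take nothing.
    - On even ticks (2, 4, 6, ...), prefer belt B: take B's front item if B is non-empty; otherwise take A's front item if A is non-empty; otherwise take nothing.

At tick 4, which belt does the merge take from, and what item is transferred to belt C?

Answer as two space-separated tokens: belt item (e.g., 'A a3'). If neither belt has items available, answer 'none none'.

Answer: B iron

Derivation:
Tick 1: prefer A, take nail from A; A=[hinge,mast,flask] B=[wedge,iron,oval,tube,rod,joint] C=[nail]
Tick 2: prefer B, take wedge from B; A=[hinge,mast,flask] B=[iron,oval,tube,rod,joint] C=[nail,wedge]
Tick 3: prefer A, take hinge from A; A=[mast,flask] B=[iron,oval,tube,rod,joint] C=[nail,wedge,hinge]
Tick 4: prefer B, take iron from B; A=[mast,flask] B=[oval,tube,rod,joint] C=[nail,wedge,hinge,iron]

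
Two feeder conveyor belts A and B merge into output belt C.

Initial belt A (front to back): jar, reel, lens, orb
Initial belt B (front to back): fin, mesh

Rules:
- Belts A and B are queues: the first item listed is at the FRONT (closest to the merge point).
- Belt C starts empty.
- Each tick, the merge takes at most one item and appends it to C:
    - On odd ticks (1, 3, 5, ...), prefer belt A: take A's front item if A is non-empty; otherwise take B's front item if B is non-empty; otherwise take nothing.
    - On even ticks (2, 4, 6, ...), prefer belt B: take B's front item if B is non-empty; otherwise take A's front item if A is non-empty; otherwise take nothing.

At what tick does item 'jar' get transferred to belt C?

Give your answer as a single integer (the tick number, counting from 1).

Tick 1: prefer A, take jar from A; A=[reel,lens,orb] B=[fin,mesh] C=[jar]

Answer: 1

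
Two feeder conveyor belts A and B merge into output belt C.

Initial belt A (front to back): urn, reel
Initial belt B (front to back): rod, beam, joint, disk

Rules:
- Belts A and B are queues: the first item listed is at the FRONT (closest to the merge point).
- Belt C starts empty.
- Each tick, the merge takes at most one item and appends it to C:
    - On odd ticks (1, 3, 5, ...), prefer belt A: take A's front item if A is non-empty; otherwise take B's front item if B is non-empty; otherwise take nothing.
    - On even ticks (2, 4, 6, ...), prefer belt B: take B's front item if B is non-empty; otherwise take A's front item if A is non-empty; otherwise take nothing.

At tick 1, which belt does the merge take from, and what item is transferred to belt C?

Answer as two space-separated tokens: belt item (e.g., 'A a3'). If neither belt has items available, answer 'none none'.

Tick 1: prefer A, take urn from A; A=[reel] B=[rod,beam,joint,disk] C=[urn]

Answer: A urn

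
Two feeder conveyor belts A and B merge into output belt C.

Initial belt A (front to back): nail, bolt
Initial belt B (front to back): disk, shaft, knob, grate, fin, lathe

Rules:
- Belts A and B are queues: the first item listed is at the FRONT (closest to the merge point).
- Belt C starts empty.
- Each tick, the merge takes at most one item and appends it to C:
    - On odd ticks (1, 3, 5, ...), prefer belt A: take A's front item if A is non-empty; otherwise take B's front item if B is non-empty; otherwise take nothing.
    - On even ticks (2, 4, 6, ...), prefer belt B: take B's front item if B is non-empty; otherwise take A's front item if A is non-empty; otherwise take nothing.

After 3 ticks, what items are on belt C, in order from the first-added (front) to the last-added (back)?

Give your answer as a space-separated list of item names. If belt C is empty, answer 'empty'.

Tick 1: prefer A, take nail from A; A=[bolt] B=[disk,shaft,knob,grate,fin,lathe] C=[nail]
Tick 2: prefer B, take disk from B; A=[bolt] B=[shaft,knob,grate,fin,lathe] C=[nail,disk]
Tick 3: prefer A, take bolt from A; A=[-] B=[shaft,knob,grate,fin,lathe] C=[nail,disk,bolt]

Answer: nail disk bolt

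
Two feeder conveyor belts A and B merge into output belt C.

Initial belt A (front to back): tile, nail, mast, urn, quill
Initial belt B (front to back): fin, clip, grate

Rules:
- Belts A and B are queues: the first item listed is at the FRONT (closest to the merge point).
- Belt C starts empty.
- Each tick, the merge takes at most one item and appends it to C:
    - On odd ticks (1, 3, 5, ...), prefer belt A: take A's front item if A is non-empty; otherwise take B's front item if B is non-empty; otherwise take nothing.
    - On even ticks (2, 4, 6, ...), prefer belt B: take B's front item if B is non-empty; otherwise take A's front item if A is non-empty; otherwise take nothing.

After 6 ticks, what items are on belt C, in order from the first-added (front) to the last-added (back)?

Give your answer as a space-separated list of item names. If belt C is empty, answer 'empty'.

Answer: tile fin nail clip mast grate

Derivation:
Tick 1: prefer A, take tile from A; A=[nail,mast,urn,quill] B=[fin,clip,grate] C=[tile]
Tick 2: prefer B, take fin from B; A=[nail,mast,urn,quill] B=[clip,grate] C=[tile,fin]
Tick 3: prefer A, take nail from A; A=[mast,urn,quill] B=[clip,grate] C=[tile,fin,nail]
Tick 4: prefer B, take clip from B; A=[mast,urn,quill] B=[grate] C=[tile,fin,nail,clip]
Tick 5: prefer A, take mast from A; A=[urn,quill] B=[grate] C=[tile,fin,nail,clip,mast]
Tick 6: prefer B, take grate from B; A=[urn,quill] B=[-] C=[tile,fin,nail,clip,mast,grate]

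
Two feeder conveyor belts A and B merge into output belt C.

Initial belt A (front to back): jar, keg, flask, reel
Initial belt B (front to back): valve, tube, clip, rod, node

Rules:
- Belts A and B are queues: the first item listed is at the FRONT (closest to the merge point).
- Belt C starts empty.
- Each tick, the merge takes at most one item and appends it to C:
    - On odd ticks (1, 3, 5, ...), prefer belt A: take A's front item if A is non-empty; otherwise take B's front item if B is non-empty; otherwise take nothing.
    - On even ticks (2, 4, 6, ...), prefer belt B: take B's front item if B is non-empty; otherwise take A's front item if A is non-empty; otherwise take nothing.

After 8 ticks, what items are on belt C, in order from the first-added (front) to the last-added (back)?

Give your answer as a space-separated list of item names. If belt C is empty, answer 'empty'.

Answer: jar valve keg tube flask clip reel rod

Derivation:
Tick 1: prefer A, take jar from A; A=[keg,flask,reel] B=[valve,tube,clip,rod,node] C=[jar]
Tick 2: prefer B, take valve from B; A=[keg,flask,reel] B=[tube,clip,rod,node] C=[jar,valve]
Tick 3: prefer A, take keg from A; A=[flask,reel] B=[tube,clip,rod,node] C=[jar,valve,keg]
Tick 4: prefer B, take tube from B; A=[flask,reel] B=[clip,rod,node] C=[jar,valve,keg,tube]
Tick 5: prefer A, take flask from A; A=[reel] B=[clip,rod,node] C=[jar,valve,keg,tube,flask]
Tick 6: prefer B, take clip from B; A=[reel] B=[rod,node] C=[jar,valve,keg,tube,flask,clip]
Tick 7: prefer A, take reel from A; A=[-] B=[rod,node] C=[jar,valve,keg,tube,flask,clip,reel]
Tick 8: prefer B, take rod from B; A=[-] B=[node] C=[jar,valve,keg,tube,flask,clip,reel,rod]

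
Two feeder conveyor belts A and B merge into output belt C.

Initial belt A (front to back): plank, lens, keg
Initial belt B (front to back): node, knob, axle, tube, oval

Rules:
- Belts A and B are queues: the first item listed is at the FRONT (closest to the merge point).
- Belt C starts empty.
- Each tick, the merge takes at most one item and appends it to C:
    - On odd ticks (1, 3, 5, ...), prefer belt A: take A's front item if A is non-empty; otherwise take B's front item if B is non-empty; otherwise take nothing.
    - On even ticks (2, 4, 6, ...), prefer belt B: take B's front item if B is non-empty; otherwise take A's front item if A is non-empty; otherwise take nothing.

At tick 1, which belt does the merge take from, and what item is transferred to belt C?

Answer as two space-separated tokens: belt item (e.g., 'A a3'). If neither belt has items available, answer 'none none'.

Answer: A plank

Derivation:
Tick 1: prefer A, take plank from A; A=[lens,keg] B=[node,knob,axle,tube,oval] C=[plank]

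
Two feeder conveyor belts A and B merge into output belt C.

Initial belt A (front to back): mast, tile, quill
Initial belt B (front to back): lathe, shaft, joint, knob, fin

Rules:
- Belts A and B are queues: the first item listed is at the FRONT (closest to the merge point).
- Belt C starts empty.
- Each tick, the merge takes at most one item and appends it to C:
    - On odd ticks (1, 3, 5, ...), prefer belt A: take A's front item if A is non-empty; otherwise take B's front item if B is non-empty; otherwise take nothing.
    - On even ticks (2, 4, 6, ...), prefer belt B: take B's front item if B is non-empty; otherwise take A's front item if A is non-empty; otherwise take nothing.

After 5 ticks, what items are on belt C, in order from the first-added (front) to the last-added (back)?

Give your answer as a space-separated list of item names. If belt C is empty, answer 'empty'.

Tick 1: prefer A, take mast from A; A=[tile,quill] B=[lathe,shaft,joint,knob,fin] C=[mast]
Tick 2: prefer B, take lathe from B; A=[tile,quill] B=[shaft,joint,knob,fin] C=[mast,lathe]
Tick 3: prefer A, take tile from A; A=[quill] B=[shaft,joint,knob,fin] C=[mast,lathe,tile]
Tick 4: prefer B, take shaft from B; A=[quill] B=[joint,knob,fin] C=[mast,lathe,tile,shaft]
Tick 5: prefer A, take quill from A; A=[-] B=[joint,knob,fin] C=[mast,lathe,tile,shaft,quill]

Answer: mast lathe tile shaft quill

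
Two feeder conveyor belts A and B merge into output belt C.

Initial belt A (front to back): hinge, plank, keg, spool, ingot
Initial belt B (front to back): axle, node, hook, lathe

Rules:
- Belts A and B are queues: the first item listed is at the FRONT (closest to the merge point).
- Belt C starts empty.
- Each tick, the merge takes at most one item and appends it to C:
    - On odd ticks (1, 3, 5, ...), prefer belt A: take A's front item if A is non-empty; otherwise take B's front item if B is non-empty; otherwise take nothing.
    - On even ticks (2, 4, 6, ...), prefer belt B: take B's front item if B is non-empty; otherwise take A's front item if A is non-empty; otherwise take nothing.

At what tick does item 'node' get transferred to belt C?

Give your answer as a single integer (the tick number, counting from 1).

Tick 1: prefer A, take hinge from A; A=[plank,keg,spool,ingot] B=[axle,node,hook,lathe] C=[hinge]
Tick 2: prefer B, take axle from B; A=[plank,keg,spool,ingot] B=[node,hook,lathe] C=[hinge,axle]
Tick 3: prefer A, take plank from A; A=[keg,spool,ingot] B=[node,hook,lathe] C=[hinge,axle,plank]
Tick 4: prefer B, take node from B; A=[keg,spool,ingot] B=[hook,lathe] C=[hinge,axle,plank,node]

Answer: 4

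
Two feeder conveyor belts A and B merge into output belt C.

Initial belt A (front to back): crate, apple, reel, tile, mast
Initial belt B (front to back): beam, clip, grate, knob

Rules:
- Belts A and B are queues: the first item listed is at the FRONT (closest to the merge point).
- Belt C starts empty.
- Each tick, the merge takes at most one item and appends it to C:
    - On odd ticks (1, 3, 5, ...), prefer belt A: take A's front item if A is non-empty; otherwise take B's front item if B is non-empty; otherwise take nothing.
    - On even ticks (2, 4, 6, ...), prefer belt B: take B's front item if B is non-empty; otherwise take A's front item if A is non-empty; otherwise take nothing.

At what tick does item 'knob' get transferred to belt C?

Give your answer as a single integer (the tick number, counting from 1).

Tick 1: prefer A, take crate from A; A=[apple,reel,tile,mast] B=[beam,clip,grate,knob] C=[crate]
Tick 2: prefer B, take beam from B; A=[apple,reel,tile,mast] B=[clip,grate,knob] C=[crate,beam]
Tick 3: prefer A, take apple from A; A=[reel,tile,mast] B=[clip,grate,knob] C=[crate,beam,apple]
Tick 4: prefer B, take clip from B; A=[reel,tile,mast] B=[grate,knob] C=[crate,beam,apple,clip]
Tick 5: prefer A, take reel from A; A=[tile,mast] B=[grate,knob] C=[crate,beam,apple,clip,reel]
Tick 6: prefer B, take grate from B; A=[tile,mast] B=[knob] C=[crate,beam,apple,clip,reel,grate]
Tick 7: prefer A, take tile from A; A=[mast] B=[knob] C=[crate,beam,apple,clip,reel,grate,tile]
Tick 8: prefer B, take knob from B; A=[mast] B=[-] C=[crate,beam,apple,clip,reel,grate,tile,knob]

Answer: 8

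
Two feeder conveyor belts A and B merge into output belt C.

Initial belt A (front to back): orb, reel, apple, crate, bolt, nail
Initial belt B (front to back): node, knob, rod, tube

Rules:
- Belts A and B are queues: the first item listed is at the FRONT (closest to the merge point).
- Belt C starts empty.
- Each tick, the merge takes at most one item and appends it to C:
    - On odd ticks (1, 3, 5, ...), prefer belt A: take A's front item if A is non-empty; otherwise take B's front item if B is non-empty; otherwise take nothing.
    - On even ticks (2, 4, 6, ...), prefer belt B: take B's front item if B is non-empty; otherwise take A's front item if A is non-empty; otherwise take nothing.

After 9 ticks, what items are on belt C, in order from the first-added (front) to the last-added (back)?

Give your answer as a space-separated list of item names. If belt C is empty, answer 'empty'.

Tick 1: prefer A, take orb from A; A=[reel,apple,crate,bolt,nail] B=[node,knob,rod,tube] C=[orb]
Tick 2: prefer B, take node from B; A=[reel,apple,crate,bolt,nail] B=[knob,rod,tube] C=[orb,node]
Tick 3: prefer A, take reel from A; A=[apple,crate,bolt,nail] B=[knob,rod,tube] C=[orb,node,reel]
Tick 4: prefer B, take knob from B; A=[apple,crate,bolt,nail] B=[rod,tube] C=[orb,node,reel,knob]
Tick 5: prefer A, take apple from A; A=[crate,bolt,nail] B=[rod,tube] C=[orb,node,reel,knob,apple]
Tick 6: prefer B, take rod from B; A=[crate,bolt,nail] B=[tube] C=[orb,node,reel,knob,apple,rod]
Tick 7: prefer A, take crate from A; A=[bolt,nail] B=[tube] C=[orb,node,reel,knob,apple,rod,crate]
Tick 8: prefer B, take tube from B; A=[bolt,nail] B=[-] C=[orb,node,reel,knob,apple,rod,crate,tube]
Tick 9: prefer A, take bolt from A; A=[nail] B=[-] C=[orb,node,reel,knob,apple,rod,crate,tube,bolt]

Answer: orb node reel knob apple rod crate tube bolt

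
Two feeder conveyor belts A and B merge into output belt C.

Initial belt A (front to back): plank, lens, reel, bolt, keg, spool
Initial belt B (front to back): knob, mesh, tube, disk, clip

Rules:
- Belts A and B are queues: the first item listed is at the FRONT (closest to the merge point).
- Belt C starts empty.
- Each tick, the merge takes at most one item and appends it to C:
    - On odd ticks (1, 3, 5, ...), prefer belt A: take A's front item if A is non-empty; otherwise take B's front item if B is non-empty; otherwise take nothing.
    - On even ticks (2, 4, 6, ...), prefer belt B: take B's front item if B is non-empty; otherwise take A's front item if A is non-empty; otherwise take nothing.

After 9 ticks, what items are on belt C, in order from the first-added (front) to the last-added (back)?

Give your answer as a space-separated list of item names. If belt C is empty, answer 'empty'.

Answer: plank knob lens mesh reel tube bolt disk keg

Derivation:
Tick 1: prefer A, take plank from A; A=[lens,reel,bolt,keg,spool] B=[knob,mesh,tube,disk,clip] C=[plank]
Tick 2: prefer B, take knob from B; A=[lens,reel,bolt,keg,spool] B=[mesh,tube,disk,clip] C=[plank,knob]
Tick 3: prefer A, take lens from A; A=[reel,bolt,keg,spool] B=[mesh,tube,disk,clip] C=[plank,knob,lens]
Tick 4: prefer B, take mesh from B; A=[reel,bolt,keg,spool] B=[tube,disk,clip] C=[plank,knob,lens,mesh]
Tick 5: prefer A, take reel from A; A=[bolt,keg,spool] B=[tube,disk,clip] C=[plank,knob,lens,mesh,reel]
Tick 6: prefer B, take tube from B; A=[bolt,keg,spool] B=[disk,clip] C=[plank,knob,lens,mesh,reel,tube]
Tick 7: prefer A, take bolt from A; A=[keg,spool] B=[disk,clip] C=[plank,knob,lens,mesh,reel,tube,bolt]
Tick 8: prefer B, take disk from B; A=[keg,spool] B=[clip] C=[plank,knob,lens,mesh,reel,tube,bolt,disk]
Tick 9: prefer A, take keg from A; A=[spool] B=[clip] C=[plank,knob,lens,mesh,reel,tube,bolt,disk,keg]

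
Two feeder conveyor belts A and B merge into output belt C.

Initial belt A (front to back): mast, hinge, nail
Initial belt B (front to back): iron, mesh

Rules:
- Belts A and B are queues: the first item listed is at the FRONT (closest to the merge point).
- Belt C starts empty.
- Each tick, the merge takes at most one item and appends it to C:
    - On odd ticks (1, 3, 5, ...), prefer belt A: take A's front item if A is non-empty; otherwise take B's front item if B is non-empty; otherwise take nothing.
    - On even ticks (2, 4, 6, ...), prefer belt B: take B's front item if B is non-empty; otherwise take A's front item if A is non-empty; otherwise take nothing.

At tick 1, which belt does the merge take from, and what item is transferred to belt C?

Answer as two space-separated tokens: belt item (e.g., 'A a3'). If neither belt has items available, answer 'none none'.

Answer: A mast

Derivation:
Tick 1: prefer A, take mast from A; A=[hinge,nail] B=[iron,mesh] C=[mast]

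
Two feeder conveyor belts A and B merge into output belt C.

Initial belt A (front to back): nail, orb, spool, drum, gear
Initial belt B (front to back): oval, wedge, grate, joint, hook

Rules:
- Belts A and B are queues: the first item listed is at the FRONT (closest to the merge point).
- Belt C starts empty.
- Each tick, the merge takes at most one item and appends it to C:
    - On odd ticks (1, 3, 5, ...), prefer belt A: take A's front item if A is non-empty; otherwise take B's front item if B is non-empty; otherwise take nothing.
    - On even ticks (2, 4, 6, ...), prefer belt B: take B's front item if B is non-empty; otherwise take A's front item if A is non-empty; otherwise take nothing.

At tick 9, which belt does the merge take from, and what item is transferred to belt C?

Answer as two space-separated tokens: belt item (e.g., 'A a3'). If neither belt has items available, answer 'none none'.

Answer: A gear

Derivation:
Tick 1: prefer A, take nail from A; A=[orb,spool,drum,gear] B=[oval,wedge,grate,joint,hook] C=[nail]
Tick 2: prefer B, take oval from B; A=[orb,spool,drum,gear] B=[wedge,grate,joint,hook] C=[nail,oval]
Tick 3: prefer A, take orb from A; A=[spool,drum,gear] B=[wedge,grate,joint,hook] C=[nail,oval,orb]
Tick 4: prefer B, take wedge from B; A=[spool,drum,gear] B=[grate,joint,hook] C=[nail,oval,orb,wedge]
Tick 5: prefer A, take spool from A; A=[drum,gear] B=[grate,joint,hook] C=[nail,oval,orb,wedge,spool]
Tick 6: prefer B, take grate from B; A=[drum,gear] B=[joint,hook] C=[nail,oval,orb,wedge,spool,grate]
Tick 7: prefer A, take drum from A; A=[gear] B=[joint,hook] C=[nail,oval,orb,wedge,spool,grate,drum]
Tick 8: prefer B, take joint from B; A=[gear] B=[hook] C=[nail,oval,orb,wedge,spool,grate,drum,joint]
Tick 9: prefer A, take gear from A; A=[-] B=[hook] C=[nail,oval,orb,wedge,spool,grate,drum,joint,gear]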